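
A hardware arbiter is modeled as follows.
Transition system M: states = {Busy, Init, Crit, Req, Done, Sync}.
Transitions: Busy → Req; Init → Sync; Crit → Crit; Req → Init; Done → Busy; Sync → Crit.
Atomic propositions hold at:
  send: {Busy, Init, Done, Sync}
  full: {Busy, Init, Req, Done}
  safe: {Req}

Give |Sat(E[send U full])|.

4

E[send U full]: least fixpoint, start Z0 = Sat(full) = {Busy, Init, Req, Done}, add states in Sat(send) with some successor in Z. Already a fixed point.
Sat(E[send U full]) = {Busy, Init, Req, Done}
|Sat(E[send U full])| = |{Busy, Init, Req, Done}| = 4.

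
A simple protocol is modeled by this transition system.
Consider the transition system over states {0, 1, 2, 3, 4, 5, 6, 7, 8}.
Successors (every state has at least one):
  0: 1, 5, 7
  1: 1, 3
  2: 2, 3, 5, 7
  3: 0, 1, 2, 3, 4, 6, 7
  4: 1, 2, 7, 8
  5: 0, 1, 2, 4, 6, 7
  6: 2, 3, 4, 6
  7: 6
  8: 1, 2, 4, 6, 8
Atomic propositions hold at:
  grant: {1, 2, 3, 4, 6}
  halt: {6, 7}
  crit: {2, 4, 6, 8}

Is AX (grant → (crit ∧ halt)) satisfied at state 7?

Sat(crit ∧ halt) = {6}
Sat(grant → (crit ∧ halt)) = {0, 5, 6, 7, 8}
Sat(AX (grant → (crit ∧ halt))) = {s : every successor in {0, 5, 6, 7, 8}} = {7}
7 ∈ Sat(AX (grant → (crit ∧ halt))) = {7}, so the formula holds at 7.

Yes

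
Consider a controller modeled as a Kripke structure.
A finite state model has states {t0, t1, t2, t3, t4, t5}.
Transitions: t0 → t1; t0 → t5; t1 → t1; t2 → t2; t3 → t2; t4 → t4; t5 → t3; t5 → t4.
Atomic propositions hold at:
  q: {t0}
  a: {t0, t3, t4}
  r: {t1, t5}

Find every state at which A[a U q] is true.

{t0}

A[a U q]: least fixpoint, start Z0 = Sat(q) = {t0}, add states in Sat(a) with every successor in Z. Already a fixed point.
Sat(A[a U q]) = {t0}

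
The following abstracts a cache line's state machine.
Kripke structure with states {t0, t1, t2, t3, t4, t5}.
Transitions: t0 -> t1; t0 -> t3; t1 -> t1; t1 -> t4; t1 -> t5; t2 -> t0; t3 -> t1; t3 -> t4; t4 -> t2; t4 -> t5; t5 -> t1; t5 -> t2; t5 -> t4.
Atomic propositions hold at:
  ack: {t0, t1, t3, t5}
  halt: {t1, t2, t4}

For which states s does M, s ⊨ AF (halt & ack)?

Sat(halt & ack) = {t1}
AF (halt & ack): least fixpoint, start Z0 = {t1}, add states with every successor in Z. Already a fixed point.
Sat(AF (halt & ack)) = {t1}

{t1}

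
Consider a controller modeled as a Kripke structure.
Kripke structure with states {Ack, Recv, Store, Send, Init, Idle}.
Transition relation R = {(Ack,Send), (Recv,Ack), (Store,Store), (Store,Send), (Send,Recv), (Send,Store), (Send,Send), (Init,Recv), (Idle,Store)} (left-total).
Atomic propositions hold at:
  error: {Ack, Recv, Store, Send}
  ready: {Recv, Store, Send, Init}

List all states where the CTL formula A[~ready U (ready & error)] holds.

{Ack, Recv, Store, Send, Idle}

Sat(~ready) = {Ack, Idle}
Sat(ready & error) = {Recv, Store, Send}
A[~ready U (ready & error)]: least fixpoint, start Z0 = Sat((ready & error)) = {Recv, Store, Send}, add states in Sat(~ready) with every successor in Z. Z1 = {Ack, Recv, Store, Send, Idle}; fixed.
Sat(A[~ready U (ready & error)]) = {Ack, Recv, Store, Send, Idle}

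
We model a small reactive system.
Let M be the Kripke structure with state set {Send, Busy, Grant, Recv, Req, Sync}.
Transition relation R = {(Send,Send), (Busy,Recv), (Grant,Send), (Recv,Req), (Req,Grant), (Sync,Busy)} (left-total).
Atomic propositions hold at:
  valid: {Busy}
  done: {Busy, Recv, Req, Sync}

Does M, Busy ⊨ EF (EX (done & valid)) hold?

No

Sat(done & valid) = {Busy}
Sat(EX (done & valid)) = {s : some successor in {Busy}} = {Sync}
EF (EX (done & valid)): least fixpoint, start Z0 = {Sync}, add states with some successor in Z. Already a fixed point.
Sat(EF (EX (done & valid))) = {Sync}
Busy ∉ Sat(EF (EX (done & valid))) = {Sync}, so the formula does not hold at Busy.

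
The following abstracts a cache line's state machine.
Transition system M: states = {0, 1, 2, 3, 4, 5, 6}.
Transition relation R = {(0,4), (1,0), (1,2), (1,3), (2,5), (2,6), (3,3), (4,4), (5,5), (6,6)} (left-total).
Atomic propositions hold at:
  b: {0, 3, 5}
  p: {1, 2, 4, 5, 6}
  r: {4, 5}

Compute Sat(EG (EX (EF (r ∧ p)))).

{0, 1, 2, 4, 5}

Sat(r ∧ p) = {4, 5}
EF (r ∧ p): least fixpoint, start Z0 = {4, 5}, add states with some successor in Z. Z1 = {0, 2, 4, 5}; Z2 = {0, 1, 2, 4, 5}; fixed.
Sat(EF (r ∧ p)) = {0, 1, 2, 4, 5}
Sat(EX (EF (r ∧ p))) = {s : some successor in {0, 1, 2, 4, 5}} = {0, 1, 2, 4, 5}
EG (EX (EF (r ∧ p))): greatest fixpoint, start Z0 = {0, 1, 2, 4, 5}, keep only states in Sat with some successor in Z. Already a fixed point.
Sat(EG (EX (EF (r ∧ p)))) = {0, 1, 2, 4, 5}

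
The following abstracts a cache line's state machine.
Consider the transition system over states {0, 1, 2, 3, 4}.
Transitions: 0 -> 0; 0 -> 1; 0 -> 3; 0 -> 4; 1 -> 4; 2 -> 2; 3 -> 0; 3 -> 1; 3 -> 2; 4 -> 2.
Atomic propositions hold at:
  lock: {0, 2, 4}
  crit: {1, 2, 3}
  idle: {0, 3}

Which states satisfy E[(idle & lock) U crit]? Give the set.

Sat(idle & lock) = {0}
E[(idle & lock) U crit]: least fixpoint, start Z0 = Sat(crit) = {1, 2, 3}, add states in Sat(idle & lock) with some successor in Z. Z1 = {0, 1, 2, 3}; fixed.
Sat(E[(idle & lock) U crit]) = {0, 1, 2, 3}

{0, 1, 2, 3}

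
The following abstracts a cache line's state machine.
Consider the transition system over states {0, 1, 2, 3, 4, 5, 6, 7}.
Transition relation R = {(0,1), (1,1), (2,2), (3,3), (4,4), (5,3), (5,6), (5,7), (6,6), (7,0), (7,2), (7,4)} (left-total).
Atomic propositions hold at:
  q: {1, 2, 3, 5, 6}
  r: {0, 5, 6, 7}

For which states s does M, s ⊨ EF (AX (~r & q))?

Sat(~r) = {1, 2, 3, 4}
Sat(~r & q) = {1, 2, 3}
Sat(AX (~r & q)) = {s : every successor in {1, 2, 3}} = {0, 1, 2, 3}
EF (AX (~r & q)): least fixpoint, start Z0 = {0, 1, 2, 3}, add states with some successor in Z. Z1 = {0, 1, 2, 3, 5, 7}; fixed.
Sat(EF (AX (~r & q))) = {0, 1, 2, 3, 5, 7}

{0, 1, 2, 3, 5, 7}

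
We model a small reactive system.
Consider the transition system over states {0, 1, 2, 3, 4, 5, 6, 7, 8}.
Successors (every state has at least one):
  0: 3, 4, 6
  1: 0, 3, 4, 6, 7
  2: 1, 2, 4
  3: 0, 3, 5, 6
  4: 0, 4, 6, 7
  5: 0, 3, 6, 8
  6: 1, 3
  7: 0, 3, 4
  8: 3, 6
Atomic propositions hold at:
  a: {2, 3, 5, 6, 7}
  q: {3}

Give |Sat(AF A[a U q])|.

A[a U q]: least fixpoint, start Z0 = Sat(q) = {3}, add states in Sat(a) with every successor in Z. Already a fixed point.
Sat(A[a U q]) = {3}
AF A[a U q]: least fixpoint, start Z0 = {3}, add states with every successor in Z. Already a fixed point.
Sat(AF A[a U q]) = {3}
|Sat(AF A[a U q])| = |{3}| = 1.

1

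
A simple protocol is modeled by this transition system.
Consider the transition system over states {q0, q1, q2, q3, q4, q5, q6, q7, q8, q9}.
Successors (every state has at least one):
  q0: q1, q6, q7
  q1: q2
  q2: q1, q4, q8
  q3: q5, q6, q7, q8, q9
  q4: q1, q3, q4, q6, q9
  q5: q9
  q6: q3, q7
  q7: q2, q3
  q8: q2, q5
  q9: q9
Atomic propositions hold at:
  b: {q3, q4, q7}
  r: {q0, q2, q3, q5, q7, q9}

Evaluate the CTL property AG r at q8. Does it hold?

No

AG r: greatest fixpoint, start Z0 = {q0, q2, q3, q5, q7, q9}, keep only states in Sat with every successor in Z. Z1 = {q5, q7, q9}; Z2 = {q5, q9}; fixed.
Sat(AG r) = {q5, q9}
q8 ∉ Sat(AG r) = {q5, q9}, so the formula does not hold at q8.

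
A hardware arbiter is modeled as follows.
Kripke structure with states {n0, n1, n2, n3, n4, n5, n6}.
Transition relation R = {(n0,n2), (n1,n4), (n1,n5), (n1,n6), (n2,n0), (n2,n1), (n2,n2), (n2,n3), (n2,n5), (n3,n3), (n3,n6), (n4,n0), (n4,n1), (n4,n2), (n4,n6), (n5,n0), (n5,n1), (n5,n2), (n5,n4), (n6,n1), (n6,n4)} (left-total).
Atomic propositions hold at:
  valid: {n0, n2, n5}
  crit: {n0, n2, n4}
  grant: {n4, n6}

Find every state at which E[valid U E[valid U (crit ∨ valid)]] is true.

{n0, n2, n4, n5}

Sat(crit ∨ valid) = {n0, n2, n4, n5}
E[valid U (crit ∨ valid)]: least fixpoint, start Z0 = Sat((crit ∨ valid)) = {n0, n2, n4, n5}, add states in Sat(valid) with some successor in Z. Already a fixed point.
Sat(E[valid U (crit ∨ valid)]) = {n0, n2, n4, n5}
E[valid U E[valid U (crit ∨ valid)]]: least fixpoint, start Z0 = Sat(E[valid U (crit ∨ valid)]) = {n0, n2, n4, n5}, add states in Sat(valid) with some successor in Z. Already a fixed point.
Sat(E[valid U E[valid U (crit ∨ valid)]]) = {n0, n2, n4, n5}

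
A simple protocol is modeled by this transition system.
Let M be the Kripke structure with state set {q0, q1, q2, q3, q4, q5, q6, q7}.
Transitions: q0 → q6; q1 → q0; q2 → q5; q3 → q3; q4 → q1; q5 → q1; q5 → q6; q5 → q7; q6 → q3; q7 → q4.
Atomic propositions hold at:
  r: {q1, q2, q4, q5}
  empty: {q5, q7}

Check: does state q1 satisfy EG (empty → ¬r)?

Yes

Sat(¬r) = {q0, q3, q6, q7}
Sat(empty → ¬r) = {q0, q1, q2, q3, q4, q6, q7}
EG (empty → ¬r): greatest fixpoint, start Z0 = {q0, q1, q2, q3, q4, q6, q7}, keep only states in Sat with some successor in Z. Z1 = {q0, q1, q3, q4, q6, q7}; fixed.
Sat(EG (empty → ¬r)) = {q0, q1, q3, q4, q6, q7}
q1 ∈ Sat(EG (empty → ¬r)) = {q0, q1, q3, q4, q6, q7}, so the formula holds at q1.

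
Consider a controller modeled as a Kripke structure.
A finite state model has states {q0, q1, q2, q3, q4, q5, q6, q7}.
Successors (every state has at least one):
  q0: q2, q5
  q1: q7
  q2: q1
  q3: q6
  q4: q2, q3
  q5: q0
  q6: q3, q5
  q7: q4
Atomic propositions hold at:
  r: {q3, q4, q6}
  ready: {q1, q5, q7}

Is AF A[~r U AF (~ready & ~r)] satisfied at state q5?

Sat(~r) = {q0, q1, q2, q5, q7}
Sat(~ready) = {q0, q2, q3, q4, q6}
Sat(~ready & ~r) = {q0, q2}
AF (~ready & ~r): least fixpoint, start Z0 = {q0, q2}, add states with every successor in Z. Z1 = {q0, q2, q5}; fixed.
Sat(AF (~ready & ~r)) = {q0, q2, q5}
A[~r U AF (~ready & ~r)]: least fixpoint, start Z0 = Sat(AF (~ready & ~r)) = {q0, q2, q5}, add states in Sat(~r) with every successor in Z. Already a fixed point.
Sat(A[~r U AF (~ready & ~r)]) = {q0, q2, q5}
AF A[~r U AF (~ready & ~r)]: least fixpoint, start Z0 = {q0, q2, q5}, add states with every successor in Z. Already a fixed point.
Sat(AF A[~r U AF (~ready & ~r)]) = {q0, q2, q5}
q5 ∈ Sat(AF A[~r U AF (~ready & ~r)]) = {q0, q2, q5}, so the formula holds at q5.

Yes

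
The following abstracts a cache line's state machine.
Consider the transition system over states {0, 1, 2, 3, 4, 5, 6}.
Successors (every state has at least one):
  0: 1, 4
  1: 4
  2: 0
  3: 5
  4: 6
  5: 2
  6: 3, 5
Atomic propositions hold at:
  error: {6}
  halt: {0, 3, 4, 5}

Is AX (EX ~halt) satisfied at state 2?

Yes

Sat(~halt) = {1, 2, 6}
Sat(EX ~halt) = {s : some successor in {1, 2, 6}} = {0, 4, 5}
Sat(AX (EX ~halt)) = {s : every successor in {0, 4, 5}} = {1, 2, 3}
2 ∈ Sat(AX (EX ~halt)) = {1, 2, 3}, so the formula holds at 2.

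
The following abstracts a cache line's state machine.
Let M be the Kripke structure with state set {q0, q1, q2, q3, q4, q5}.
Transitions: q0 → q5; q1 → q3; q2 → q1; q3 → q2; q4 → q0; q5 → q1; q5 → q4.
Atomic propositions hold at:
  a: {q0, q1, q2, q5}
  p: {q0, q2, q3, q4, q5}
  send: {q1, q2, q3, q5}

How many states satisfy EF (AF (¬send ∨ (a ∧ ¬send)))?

3

Sat(¬send) = {q0, q4}
Sat(a ∧ ¬send) = {q0}
Sat(¬send ∨ (a ∧ ¬send)) = {q0, q4}
AF (¬send ∨ (a ∧ ¬send)): least fixpoint, start Z0 = {q0, q4}, add states with every successor in Z. Already a fixed point.
Sat(AF (¬send ∨ (a ∧ ¬send))) = {q0, q4}
EF (AF (¬send ∨ (a ∧ ¬send))): least fixpoint, start Z0 = {q0, q4}, add states with some successor in Z. Z1 = {q0, q4, q5}; fixed.
Sat(EF (AF (¬send ∨ (a ∧ ¬send)))) = {q0, q4, q5}
|Sat(EF (AF (¬send ∨ (a ∧ ¬send))))| = |{q0, q4, q5}| = 3.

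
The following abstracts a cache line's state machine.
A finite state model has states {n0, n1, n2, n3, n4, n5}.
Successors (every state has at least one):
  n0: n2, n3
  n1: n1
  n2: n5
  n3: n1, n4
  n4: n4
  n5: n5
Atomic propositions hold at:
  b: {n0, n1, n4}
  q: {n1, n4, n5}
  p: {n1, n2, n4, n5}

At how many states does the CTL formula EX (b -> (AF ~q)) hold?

3

Sat(~q) = {n0, n2, n3}
AF ~q: least fixpoint, start Z0 = {n0, n2, n3}, add states with every successor in Z. Already a fixed point.
Sat(AF ~q) = {n0, n2, n3}
Sat(b -> (AF ~q)) = {n0, n2, n3, n5}
Sat(EX (b -> (AF ~q))) = {s : some successor in {n0, n2, n3, n5}} = {n0, n2, n5}
|Sat(EX (b -> (AF ~q)))| = |{n0, n2, n5}| = 3.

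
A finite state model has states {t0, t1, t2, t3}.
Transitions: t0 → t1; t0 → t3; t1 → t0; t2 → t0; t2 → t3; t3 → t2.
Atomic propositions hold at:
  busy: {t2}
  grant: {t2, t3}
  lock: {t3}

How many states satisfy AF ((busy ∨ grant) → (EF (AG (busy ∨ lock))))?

2

Sat(busy ∨ grant) = {t2, t3}
Sat(busy ∨ lock) = {t2, t3}
AG (busy ∨ lock): greatest fixpoint, start Z0 = {t2, t3}, keep only states in Sat with every successor in Z. Z1 = {t3}; Z2 = ∅; fixed.
Sat(AG (busy ∨ lock)) = ∅
EF (AG (busy ∨ lock)): least fixpoint, start Z0 = ∅, add states with some successor in Z. Already a fixed point.
Sat(EF (AG (busy ∨ lock))) = ∅
Sat((busy ∨ grant) → (EF (AG (busy ∨ lock)))) = {t0, t1}
AF ((busy ∨ grant) → (EF (AG (busy ∨ lock)))): least fixpoint, start Z0 = {t0, t1}, add states with every successor in Z. Already a fixed point.
Sat(AF ((busy ∨ grant) → (EF (AG (busy ∨ lock))))) = {t0, t1}
|Sat(AF ((busy ∨ grant) → (EF (AG (busy ∨ lock)))))| = |{t0, t1}| = 2.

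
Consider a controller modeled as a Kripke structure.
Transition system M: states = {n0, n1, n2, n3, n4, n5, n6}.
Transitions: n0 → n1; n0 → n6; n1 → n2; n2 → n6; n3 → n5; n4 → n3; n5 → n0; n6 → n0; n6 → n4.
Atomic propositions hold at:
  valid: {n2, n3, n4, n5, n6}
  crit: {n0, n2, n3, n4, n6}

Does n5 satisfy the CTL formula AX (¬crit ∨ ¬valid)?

Sat(¬crit) = {n1, n5}
Sat(¬valid) = {n0, n1}
Sat(¬crit ∨ ¬valid) = {n0, n1, n5}
Sat(AX (¬crit ∨ ¬valid)) = {s : every successor in {n0, n1, n5}} = {n3, n5}
n5 ∈ Sat(AX (¬crit ∨ ¬valid)) = {n3, n5}, so the formula holds at n5.

Yes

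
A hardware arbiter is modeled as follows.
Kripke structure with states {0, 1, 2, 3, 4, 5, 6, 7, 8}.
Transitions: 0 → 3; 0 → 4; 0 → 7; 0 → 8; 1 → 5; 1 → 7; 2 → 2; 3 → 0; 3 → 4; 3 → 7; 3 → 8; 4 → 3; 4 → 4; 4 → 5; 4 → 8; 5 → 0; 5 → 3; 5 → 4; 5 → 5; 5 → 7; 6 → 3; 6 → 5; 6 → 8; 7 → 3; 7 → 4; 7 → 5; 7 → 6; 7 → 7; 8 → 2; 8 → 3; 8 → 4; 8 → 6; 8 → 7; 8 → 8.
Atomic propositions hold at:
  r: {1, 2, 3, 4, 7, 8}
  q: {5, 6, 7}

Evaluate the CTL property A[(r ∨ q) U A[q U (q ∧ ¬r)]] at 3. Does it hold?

Sat(r ∨ q) = {1, 2, 3, 4, 5, 6, 7, 8}
Sat(¬r) = {0, 5, 6}
Sat(q ∧ ¬r) = {5, 6}
A[q U (q ∧ ¬r)]: least fixpoint, start Z0 = Sat((q ∧ ¬r)) = {5, 6}, add states in Sat(q) with every successor in Z. Already a fixed point.
Sat(A[q U (q ∧ ¬r)]) = {5, 6}
A[(r ∨ q) U A[q U (q ∧ ¬r)]]: least fixpoint, start Z0 = Sat(A[q U (q ∧ ¬r)]) = {5, 6}, add states in Sat(r ∨ q) with every successor in Z. Already a fixed point.
Sat(A[(r ∨ q) U A[q U (q ∧ ¬r)]]) = {5, 6}
3 ∉ Sat(A[(r ∨ q) U A[q U (q ∧ ¬r)]]) = {5, 6}, so the formula does not hold at 3.

No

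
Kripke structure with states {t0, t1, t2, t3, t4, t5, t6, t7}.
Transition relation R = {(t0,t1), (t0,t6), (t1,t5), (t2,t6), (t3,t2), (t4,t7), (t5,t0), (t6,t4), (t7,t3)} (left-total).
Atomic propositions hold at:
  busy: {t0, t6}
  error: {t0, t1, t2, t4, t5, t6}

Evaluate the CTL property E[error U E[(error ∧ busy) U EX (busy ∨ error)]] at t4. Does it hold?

No

Sat(error ∧ busy) = {t0, t6}
Sat(busy ∨ error) = {t0, t1, t2, t4, t5, t6}
Sat(EX (busy ∨ error)) = {s : some successor in {t0, t1, t2, t4, t5, t6}} = {t0, t1, t2, t3, t5, t6}
E[(error ∧ busy) U EX (busy ∨ error)]: least fixpoint, start Z0 = Sat(EX (busy ∨ error)) = {t0, t1, t2, t3, t5, t6}, add states in Sat(error ∧ busy) with some successor in Z. Already a fixed point.
Sat(E[(error ∧ busy) U EX (busy ∨ error)]) = {t0, t1, t2, t3, t5, t6}
E[error U E[(error ∧ busy) U EX (busy ∨ error)]]: least fixpoint, start Z0 = Sat(E[(error ∧ busy) U EX (busy ∨ error)]) = {t0, t1, t2, t3, t5, t6}, add states in Sat(error) with some successor in Z. Already a fixed point.
Sat(E[error U E[(error ∧ busy) U EX (busy ∨ error)]]) = {t0, t1, t2, t3, t5, t6}
t4 ∉ Sat(E[error U E[(error ∧ busy) U EX (busy ∨ error)]]) = {t0, t1, t2, t3, t5, t6}, so the formula does not hold at t4.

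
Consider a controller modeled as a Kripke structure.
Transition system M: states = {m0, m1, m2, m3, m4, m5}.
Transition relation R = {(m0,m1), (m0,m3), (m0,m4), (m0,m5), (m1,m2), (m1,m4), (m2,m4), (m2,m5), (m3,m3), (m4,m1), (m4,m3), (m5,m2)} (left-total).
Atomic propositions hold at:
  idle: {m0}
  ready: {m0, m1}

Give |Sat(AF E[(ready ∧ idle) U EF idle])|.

1

Sat(ready ∧ idle) = {m0}
EF idle: least fixpoint, start Z0 = {m0}, add states with some successor in Z. Already a fixed point.
Sat(EF idle) = {m0}
E[(ready ∧ idle) U EF idle]: least fixpoint, start Z0 = Sat(EF idle) = {m0}, add states in Sat(ready ∧ idle) with some successor in Z. Already a fixed point.
Sat(E[(ready ∧ idle) U EF idle]) = {m0}
AF E[(ready ∧ idle) U EF idle]: least fixpoint, start Z0 = {m0}, add states with every successor in Z. Already a fixed point.
Sat(AF E[(ready ∧ idle) U EF idle]) = {m0}
|Sat(AF E[(ready ∧ idle) U EF idle])| = |{m0}| = 1.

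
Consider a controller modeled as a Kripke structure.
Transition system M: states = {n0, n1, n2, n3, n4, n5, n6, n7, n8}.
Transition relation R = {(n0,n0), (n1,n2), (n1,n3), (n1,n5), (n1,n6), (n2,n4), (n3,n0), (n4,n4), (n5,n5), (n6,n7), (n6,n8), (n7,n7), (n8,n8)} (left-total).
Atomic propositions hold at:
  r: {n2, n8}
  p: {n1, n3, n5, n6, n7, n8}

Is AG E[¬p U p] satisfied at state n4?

Sat(¬p) = {n0, n2, n4}
E[¬p U p]: least fixpoint, start Z0 = Sat(p) = {n1, n3, n5, n6, n7, n8}, add states in Sat(¬p) with some successor in Z. Already a fixed point.
Sat(E[¬p U p]) = {n1, n3, n5, n6, n7, n8}
AG E[¬p U p]: greatest fixpoint, start Z0 = {n1, n3, n5, n6, n7, n8}, keep only states in Sat with every successor in Z. Z1 = {n5, n6, n7, n8}; fixed.
Sat(AG E[¬p U p]) = {n5, n6, n7, n8}
n4 ∉ Sat(AG E[¬p U p]) = {n5, n6, n7, n8}, so the formula does not hold at n4.

No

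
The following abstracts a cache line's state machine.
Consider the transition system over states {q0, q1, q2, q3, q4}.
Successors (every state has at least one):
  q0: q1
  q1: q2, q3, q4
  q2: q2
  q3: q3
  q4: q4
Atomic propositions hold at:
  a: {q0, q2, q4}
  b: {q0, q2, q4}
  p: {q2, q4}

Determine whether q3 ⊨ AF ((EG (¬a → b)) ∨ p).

Sat(¬a) = {q1, q3}
Sat(¬a → b) = {q0, q2, q4}
EG (¬a → b): greatest fixpoint, start Z0 = {q0, q2, q4}, keep only states in Sat with some successor in Z. Z1 = {q2, q4}; fixed.
Sat(EG (¬a → b)) = {q2, q4}
Sat((EG (¬a → b)) ∨ p) = {q2, q4}
AF ((EG (¬a → b)) ∨ p): least fixpoint, start Z0 = {q2, q4}, add states with every successor in Z. Already a fixed point.
Sat(AF ((EG (¬a → b)) ∨ p)) = {q2, q4}
q3 ∉ Sat(AF ((EG (¬a → b)) ∨ p)) = {q2, q4}, so the formula does not hold at q3.

No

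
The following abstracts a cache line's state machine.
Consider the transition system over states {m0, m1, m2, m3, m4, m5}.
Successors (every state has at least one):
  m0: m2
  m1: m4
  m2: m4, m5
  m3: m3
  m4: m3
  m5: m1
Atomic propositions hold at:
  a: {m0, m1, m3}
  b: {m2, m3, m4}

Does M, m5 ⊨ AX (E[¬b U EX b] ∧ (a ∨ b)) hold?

Yes

Sat(¬b) = {m0, m1, m5}
Sat(EX b) = {s : some successor in {m2, m3, m4}} = {m0, m1, m2, m3, m4}
E[¬b U EX b]: least fixpoint, start Z0 = Sat(EX b) = {m0, m1, m2, m3, m4}, add states in Sat(¬b) with some successor in Z. Z1 = {m0, m1, m2, m3, m4, m5}; fixed.
Sat(E[¬b U EX b]) = {m0, m1, m2, m3, m4, m5}
Sat(a ∨ b) = {m0, m1, m2, m3, m4}
Sat(E[¬b U EX b] ∧ (a ∨ b)) = {m0, m1, m2, m3, m4}
Sat(AX (E[¬b U EX b] ∧ (a ∨ b))) = {s : every successor in {m0, m1, m2, m3, m4}} = {m0, m1, m3, m4, m5}
m5 ∈ Sat(AX (E[¬b U EX b] ∧ (a ∨ b))) = {m0, m1, m3, m4, m5}, so the formula holds at m5.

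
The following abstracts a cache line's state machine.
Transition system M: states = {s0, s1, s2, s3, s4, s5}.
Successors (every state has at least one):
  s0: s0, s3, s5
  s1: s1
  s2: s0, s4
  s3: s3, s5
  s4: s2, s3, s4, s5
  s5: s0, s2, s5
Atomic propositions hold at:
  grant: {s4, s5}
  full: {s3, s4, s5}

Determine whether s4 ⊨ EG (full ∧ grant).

Sat(full ∧ grant) = {s4, s5}
EG (full ∧ grant): greatest fixpoint, start Z0 = {s4, s5}, keep only states in Sat with some successor in Z. Already a fixed point.
Sat(EG (full ∧ grant)) = {s4, s5}
s4 ∈ Sat(EG (full ∧ grant)) = {s4, s5}, so the formula holds at s4.

Yes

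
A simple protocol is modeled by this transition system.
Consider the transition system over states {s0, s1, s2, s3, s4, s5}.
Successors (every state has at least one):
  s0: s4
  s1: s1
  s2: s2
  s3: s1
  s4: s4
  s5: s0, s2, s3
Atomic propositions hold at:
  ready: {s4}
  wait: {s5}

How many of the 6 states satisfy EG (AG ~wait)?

Sat(~wait) = {s0, s1, s2, s3, s4}
AG ~wait: greatest fixpoint, start Z0 = {s0, s1, s2, s3, s4}, keep only states in Sat with every successor in Z. Already a fixed point.
Sat(AG ~wait) = {s0, s1, s2, s3, s4}
EG (AG ~wait): greatest fixpoint, start Z0 = {s0, s1, s2, s3, s4}, keep only states in Sat with some successor in Z. Already a fixed point.
Sat(EG (AG ~wait)) = {s0, s1, s2, s3, s4}
|Sat(EG (AG ~wait))| = |{s0, s1, s2, s3, s4}| = 5.

5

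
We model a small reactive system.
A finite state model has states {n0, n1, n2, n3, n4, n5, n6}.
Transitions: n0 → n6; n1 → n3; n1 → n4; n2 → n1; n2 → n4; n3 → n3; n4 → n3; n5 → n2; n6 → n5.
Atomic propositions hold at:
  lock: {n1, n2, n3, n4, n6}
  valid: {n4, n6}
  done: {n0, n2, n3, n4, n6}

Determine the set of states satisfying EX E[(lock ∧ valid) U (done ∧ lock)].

{n0, n1, n2, n3, n4, n5}

Sat(lock ∧ valid) = {n4, n6}
Sat(done ∧ lock) = {n2, n3, n4, n6}
E[(lock ∧ valid) U (done ∧ lock)]: least fixpoint, start Z0 = Sat((done ∧ lock)) = {n2, n3, n4, n6}, add states in Sat(lock ∧ valid) with some successor in Z. Already a fixed point.
Sat(E[(lock ∧ valid) U (done ∧ lock)]) = {n2, n3, n4, n6}
Sat(EX E[(lock ∧ valid) U (done ∧ lock)]) = {s : some successor in {n2, n3, n4, n6}} = {n0, n1, n2, n3, n4, n5}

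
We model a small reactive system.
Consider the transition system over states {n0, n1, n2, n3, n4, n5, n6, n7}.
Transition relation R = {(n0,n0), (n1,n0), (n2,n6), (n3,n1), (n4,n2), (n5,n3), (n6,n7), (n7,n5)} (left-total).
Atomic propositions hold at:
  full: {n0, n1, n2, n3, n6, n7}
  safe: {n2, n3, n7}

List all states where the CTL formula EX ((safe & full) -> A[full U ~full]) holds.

{n0, n1, n2, n3, n4, n6, n7}

Sat(safe & full) = {n2, n3, n7}
Sat(~full) = {n4, n5}
A[full U ~full]: least fixpoint, start Z0 = Sat(~full) = {n4, n5}, add states in Sat(full) with every successor in Z. Z1 = {n4, n5, n7}; Z2 = {n4, n5, n6, n7}; Z3 = {n2, n4, n5, n6, n7}; fixed.
Sat(A[full U ~full]) = {n2, n4, n5, n6, n7}
Sat((safe & full) -> A[full U ~full]) = {n0, n1, n2, n4, n5, n6, n7}
Sat(EX ((safe & full) -> A[full U ~full])) = {s : some successor in {n0, n1, n2, n4, n5, n6, n7}} = {n0, n1, n2, n3, n4, n6, n7}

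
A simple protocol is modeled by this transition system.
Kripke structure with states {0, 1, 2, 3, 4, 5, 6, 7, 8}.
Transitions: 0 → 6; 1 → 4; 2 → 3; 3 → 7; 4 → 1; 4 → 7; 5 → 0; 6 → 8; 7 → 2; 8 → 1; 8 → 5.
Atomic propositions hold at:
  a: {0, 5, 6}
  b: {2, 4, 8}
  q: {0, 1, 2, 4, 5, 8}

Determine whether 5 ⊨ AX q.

Yes

Sat(AX q) = {s : every successor in {0, 1, 2, 4, 5, 8}} = {1, 5, 6, 7, 8}
5 ∈ Sat(AX q) = {1, 5, 6, 7, 8}, so the formula holds at 5.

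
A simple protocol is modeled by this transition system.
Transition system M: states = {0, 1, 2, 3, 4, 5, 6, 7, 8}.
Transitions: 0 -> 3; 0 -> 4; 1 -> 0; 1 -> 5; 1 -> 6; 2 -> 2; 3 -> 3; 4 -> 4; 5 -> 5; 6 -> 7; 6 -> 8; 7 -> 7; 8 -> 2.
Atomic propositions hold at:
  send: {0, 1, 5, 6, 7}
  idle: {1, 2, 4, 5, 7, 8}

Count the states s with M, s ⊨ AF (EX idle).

8

Sat(EX idle) = {s : some successor in {1, 2, 4, 5, 7, 8}} = {0, 1, 2, 4, 5, 6, 7, 8}
AF (EX idle): least fixpoint, start Z0 = {0, 1, 2, 4, 5, 6, 7, 8}, add states with every successor in Z. Already a fixed point.
Sat(AF (EX idle)) = {0, 1, 2, 4, 5, 6, 7, 8}
|Sat(AF (EX idle))| = |{0, 1, 2, 4, 5, 6, 7, 8}| = 8.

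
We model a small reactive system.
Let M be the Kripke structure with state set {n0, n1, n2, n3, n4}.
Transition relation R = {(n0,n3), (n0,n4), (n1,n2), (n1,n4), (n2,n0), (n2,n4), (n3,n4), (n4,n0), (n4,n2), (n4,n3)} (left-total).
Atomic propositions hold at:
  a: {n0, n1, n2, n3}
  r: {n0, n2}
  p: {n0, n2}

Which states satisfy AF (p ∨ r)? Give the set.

{n0, n2}

Sat(p ∨ r) = {n0, n2}
AF (p ∨ r): least fixpoint, start Z0 = {n0, n2}, add states with every successor in Z. Already a fixed point.
Sat(AF (p ∨ r)) = {n0, n2}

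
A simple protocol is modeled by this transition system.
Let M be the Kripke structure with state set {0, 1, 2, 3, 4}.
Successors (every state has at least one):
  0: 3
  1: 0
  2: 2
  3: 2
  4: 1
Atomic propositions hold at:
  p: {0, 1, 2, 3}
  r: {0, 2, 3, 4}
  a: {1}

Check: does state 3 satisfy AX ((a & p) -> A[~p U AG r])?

Yes

Sat(a & p) = {1}
Sat(~p) = {4}
AG r: greatest fixpoint, start Z0 = {0, 2, 3, 4}, keep only states in Sat with every successor in Z. Z1 = {0, 2, 3}; fixed.
Sat(AG r) = {0, 2, 3}
A[~p U AG r]: least fixpoint, start Z0 = Sat(AG r) = {0, 2, 3}, add states in Sat(~p) with every successor in Z. Already a fixed point.
Sat(A[~p U AG r]) = {0, 2, 3}
Sat((a & p) -> A[~p U AG r]) = {0, 2, 3, 4}
Sat(AX ((a & p) -> A[~p U AG r])) = {s : every successor in {0, 2, 3, 4}} = {0, 1, 2, 3}
3 ∈ Sat(AX ((a & p) -> A[~p U AG r])) = {0, 1, 2, 3}, so the formula holds at 3.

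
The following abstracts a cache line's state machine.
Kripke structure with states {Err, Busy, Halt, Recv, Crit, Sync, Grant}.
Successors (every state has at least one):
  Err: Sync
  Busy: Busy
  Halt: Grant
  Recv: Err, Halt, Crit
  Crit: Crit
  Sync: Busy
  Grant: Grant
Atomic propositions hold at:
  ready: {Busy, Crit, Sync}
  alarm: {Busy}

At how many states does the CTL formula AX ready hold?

4

Sat(AX ready) = {s : every successor in {Busy, Crit, Sync}} = {Err, Busy, Crit, Sync}
|Sat(AX ready)| = |{Err, Busy, Crit, Sync}| = 4.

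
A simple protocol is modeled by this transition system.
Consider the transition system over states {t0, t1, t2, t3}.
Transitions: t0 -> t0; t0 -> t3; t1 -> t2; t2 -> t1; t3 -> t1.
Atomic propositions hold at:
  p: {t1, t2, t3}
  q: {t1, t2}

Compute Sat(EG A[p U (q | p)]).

Sat(q | p) = {t1, t2, t3}
A[p U (q | p)]: least fixpoint, start Z0 = Sat((q | p)) = {t1, t2, t3}, add states in Sat(p) with every successor in Z. Already a fixed point.
Sat(A[p U (q | p)]) = {t1, t2, t3}
EG A[p U (q | p)]: greatest fixpoint, start Z0 = {t1, t2, t3}, keep only states in Sat with some successor in Z. Already a fixed point.
Sat(EG A[p U (q | p)]) = {t1, t2, t3}

{t1, t2, t3}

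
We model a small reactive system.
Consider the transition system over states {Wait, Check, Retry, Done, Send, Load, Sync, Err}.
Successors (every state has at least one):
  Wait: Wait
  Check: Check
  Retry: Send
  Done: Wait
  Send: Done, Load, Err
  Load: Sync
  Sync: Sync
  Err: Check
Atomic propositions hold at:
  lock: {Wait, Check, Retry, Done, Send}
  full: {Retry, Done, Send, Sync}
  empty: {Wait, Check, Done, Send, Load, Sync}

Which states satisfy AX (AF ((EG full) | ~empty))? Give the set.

EG full: greatest fixpoint, start Z0 = {Retry, Done, Send, Sync}, keep only states in Sat with some successor in Z. Z1 = {Retry, Send, Sync}; Z2 = {Retry, Sync}; Z3 = {Sync}; fixed.
Sat(EG full) = {Sync}
Sat(~empty) = {Retry, Err}
Sat((EG full) | ~empty) = {Retry, Sync, Err}
AF ((EG full) | ~empty): least fixpoint, start Z0 = {Retry, Sync, Err}, add states with every successor in Z. Z1 = {Retry, Load, Sync, Err}; fixed.
Sat(AF ((EG full) | ~empty)) = {Retry, Load, Sync, Err}
Sat(AX (AF ((EG full) | ~empty))) = {s : every successor in {Retry, Load, Sync, Err}} = {Load, Sync}

{Load, Sync}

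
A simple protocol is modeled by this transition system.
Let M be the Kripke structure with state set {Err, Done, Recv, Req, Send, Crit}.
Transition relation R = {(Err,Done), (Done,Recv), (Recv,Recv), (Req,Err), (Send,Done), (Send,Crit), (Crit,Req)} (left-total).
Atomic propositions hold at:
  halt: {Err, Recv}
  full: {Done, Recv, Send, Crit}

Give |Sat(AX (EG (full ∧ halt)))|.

Sat(full ∧ halt) = {Recv}
EG (full ∧ halt): greatest fixpoint, start Z0 = {Recv}, keep only states in Sat with some successor in Z. Already a fixed point.
Sat(EG (full ∧ halt)) = {Recv}
Sat(AX (EG (full ∧ halt))) = {s : every successor in {Recv}} = {Done, Recv}
|Sat(AX (EG (full ∧ halt)))| = |{Done, Recv}| = 2.

2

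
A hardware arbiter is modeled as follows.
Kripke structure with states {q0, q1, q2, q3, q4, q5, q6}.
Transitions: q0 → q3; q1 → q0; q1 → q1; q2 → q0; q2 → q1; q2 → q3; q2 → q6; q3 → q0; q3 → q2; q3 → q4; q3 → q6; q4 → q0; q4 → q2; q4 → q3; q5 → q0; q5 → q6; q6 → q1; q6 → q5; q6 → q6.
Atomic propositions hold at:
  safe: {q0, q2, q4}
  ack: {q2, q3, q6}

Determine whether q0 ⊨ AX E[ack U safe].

E[ack U safe]: least fixpoint, start Z0 = Sat(safe) = {q0, q2, q4}, add states in Sat(ack) with some successor in Z. Z1 = {q0, q2, q3, q4}; fixed.
Sat(E[ack U safe]) = {q0, q2, q3, q4}
Sat(AX E[ack U safe]) = {s : every successor in {q0, q2, q3, q4}} = {q0, q4}
q0 ∈ Sat(AX E[ack U safe]) = {q0, q4}, so the formula holds at q0.

Yes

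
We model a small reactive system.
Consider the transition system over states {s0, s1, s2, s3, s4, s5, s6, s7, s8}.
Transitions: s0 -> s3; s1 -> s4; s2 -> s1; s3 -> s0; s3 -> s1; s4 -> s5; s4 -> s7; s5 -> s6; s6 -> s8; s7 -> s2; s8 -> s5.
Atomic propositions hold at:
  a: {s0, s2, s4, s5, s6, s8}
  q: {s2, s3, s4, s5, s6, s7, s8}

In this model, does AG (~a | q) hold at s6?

Yes

Sat(~a) = {s1, s3, s7}
Sat(~a | q) = {s1, s2, s3, s4, s5, s6, s7, s8}
AG (~a | q): greatest fixpoint, start Z0 = {s1, s2, s3, s4, s5, s6, s7, s8}, keep only states in Sat with every successor in Z. Z1 = {s1, s2, s4, s5, s6, s7, s8}; fixed.
Sat(AG (~a | q)) = {s1, s2, s4, s5, s6, s7, s8}
s6 ∈ Sat(AG (~a | q)) = {s1, s2, s4, s5, s6, s7, s8}, so the formula holds at s6.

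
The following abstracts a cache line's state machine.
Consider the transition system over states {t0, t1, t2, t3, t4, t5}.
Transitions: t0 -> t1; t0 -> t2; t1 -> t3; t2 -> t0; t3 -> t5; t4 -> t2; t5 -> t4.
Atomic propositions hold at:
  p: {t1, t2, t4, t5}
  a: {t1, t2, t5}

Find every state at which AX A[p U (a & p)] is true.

{t0, t3, t4, t5}

Sat(a & p) = {t1, t2, t5}
A[p U (a & p)]: least fixpoint, start Z0 = Sat((a & p)) = {t1, t2, t5}, add states in Sat(p) with every successor in Z. Z1 = {t1, t2, t4, t5}; fixed.
Sat(A[p U (a & p)]) = {t1, t2, t4, t5}
Sat(AX A[p U (a & p)]) = {s : every successor in {t1, t2, t4, t5}} = {t0, t3, t4, t5}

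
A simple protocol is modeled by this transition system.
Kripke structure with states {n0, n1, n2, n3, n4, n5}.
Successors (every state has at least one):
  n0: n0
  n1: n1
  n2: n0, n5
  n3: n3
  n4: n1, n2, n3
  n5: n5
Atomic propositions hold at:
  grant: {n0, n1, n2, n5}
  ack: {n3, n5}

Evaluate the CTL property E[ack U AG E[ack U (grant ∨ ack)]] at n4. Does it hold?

Sat(grant ∨ ack) = {n0, n1, n2, n3, n5}
E[ack U (grant ∨ ack)]: least fixpoint, start Z0 = Sat((grant ∨ ack)) = {n0, n1, n2, n3, n5}, add states in Sat(ack) with some successor in Z. Already a fixed point.
Sat(E[ack U (grant ∨ ack)]) = {n0, n1, n2, n3, n5}
AG E[ack U (grant ∨ ack)]: greatest fixpoint, start Z0 = {n0, n1, n2, n3, n5}, keep only states in Sat with every successor in Z. Already a fixed point.
Sat(AG E[ack U (grant ∨ ack)]) = {n0, n1, n2, n3, n5}
E[ack U AG E[ack U (grant ∨ ack)]]: least fixpoint, start Z0 = Sat(AG E[ack U (grant ∨ ack)]) = {n0, n1, n2, n3, n5}, add states in Sat(ack) with some successor in Z. Already a fixed point.
Sat(E[ack U AG E[ack U (grant ∨ ack)]]) = {n0, n1, n2, n3, n5}
n4 ∉ Sat(E[ack U AG E[ack U (grant ∨ ack)]]) = {n0, n1, n2, n3, n5}, so the formula does not hold at n4.

No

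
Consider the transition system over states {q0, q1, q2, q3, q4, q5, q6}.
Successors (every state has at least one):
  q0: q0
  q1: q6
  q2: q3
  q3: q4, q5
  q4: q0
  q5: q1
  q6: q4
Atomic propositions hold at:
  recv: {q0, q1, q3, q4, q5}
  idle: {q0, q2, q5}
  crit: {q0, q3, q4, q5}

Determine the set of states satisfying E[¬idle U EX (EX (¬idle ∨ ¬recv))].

Sat(¬idle) = {q1, q3, q4, q6}
Sat(¬recv) = {q2, q6}
Sat(¬idle ∨ ¬recv) = {q1, q2, q3, q4, q6}
Sat(EX (¬idle ∨ ¬recv)) = {s : some successor in {q1, q2, q3, q4, q6}} = {q1, q2, q3, q5, q6}
Sat(EX (EX (¬idle ∨ ¬recv))) = {s : some successor in {q1, q2, q3, q5, q6}} = {q1, q2, q3, q5}
E[¬idle U EX (EX (¬idle ∨ ¬recv))]: least fixpoint, start Z0 = Sat(EX (EX (¬idle ∨ ¬recv))) = {q1, q2, q3, q5}, add states in Sat(¬idle) with some successor in Z. Already a fixed point.
Sat(E[¬idle U EX (EX (¬idle ∨ ¬recv))]) = {q1, q2, q3, q5}

{q1, q2, q3, q5}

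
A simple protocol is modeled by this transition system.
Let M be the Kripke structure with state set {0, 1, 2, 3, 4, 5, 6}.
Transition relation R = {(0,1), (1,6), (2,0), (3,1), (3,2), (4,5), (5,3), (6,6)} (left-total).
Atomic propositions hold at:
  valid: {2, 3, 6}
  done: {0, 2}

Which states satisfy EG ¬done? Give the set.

{1, 3, 4, 5, 6}

Sat(¬done) = {1, 3, 4, 5, 6}
EG ¬done: greatest fixpoint, start Z0 = {1, 3, 4, 5, 6}, keep only states in Sat with some successor in Z. Already a fixed point.
Sat(EG ¬done) = {1, 3, 4, 5, 6}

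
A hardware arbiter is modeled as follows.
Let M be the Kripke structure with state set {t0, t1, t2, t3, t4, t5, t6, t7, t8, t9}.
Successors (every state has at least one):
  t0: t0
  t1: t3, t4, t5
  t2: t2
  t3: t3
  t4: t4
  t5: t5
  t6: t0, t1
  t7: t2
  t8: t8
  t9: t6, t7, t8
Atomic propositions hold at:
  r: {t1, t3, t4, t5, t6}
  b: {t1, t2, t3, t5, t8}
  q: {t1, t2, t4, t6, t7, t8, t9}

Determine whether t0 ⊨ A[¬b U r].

No

Sat(¬b) = {t0, t4, t6, t7, t9}
A[¬b U r]: least fixpoint, start Z0 = Sat(r) = {t1, t3, t4, t5, t6}, add states in Sat(¬b) with every successor in Z. Already a fixed point.
Sat(A[¬b U r]) = {t1, t3, t4, t5, t6}
t0 ∉ Sat(A[¬b U r]) = {t1, t3, t4, t5, t6}, so the formula does not hold at t0.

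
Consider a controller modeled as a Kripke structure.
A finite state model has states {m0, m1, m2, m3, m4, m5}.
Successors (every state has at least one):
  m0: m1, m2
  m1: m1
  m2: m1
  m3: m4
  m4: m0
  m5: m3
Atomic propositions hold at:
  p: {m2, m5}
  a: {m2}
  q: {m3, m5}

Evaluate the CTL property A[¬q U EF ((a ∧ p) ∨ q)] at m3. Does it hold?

Sat(¬q) = {m0, m1, m2, m4}
Sat(a ∧ p) = {m2}
Sat((a ∧ p) ∨ q) = {m2, m3, m5}
EF ((a ∧ p) ∨ q): least fixpoint, start Z0 = {m2, m3, m5}, add states with some successor in Z. Z1 = {m0, m2, m3, m5}; Z2 = {m0, m2, m3, m4, m5}; fixed.
Sat(EF ((a ∧ p) ∨ q)) = {m0, m2, m3, m4, m5}
A[¬q U EF ((a ∧ p) ∨ q)]: least fixpoint, start Z0 = Sat(EF ((a ∧ p) ∨ q)) = {m0, m2, m3, m4, m5}, add states in Sat(¬q) with every successor in Z. Already a fixed point.
Sat(A[¬q U EF ((a ∧ p) ∨ q)]) = {m0, m2, m3, m4, m5}
m3 ∈ Sat(A[¬q U EF ((a ∧ p) ∨ q)]) = {m0, m2, m3, m4, m5}, so the formula holds at m3.

Yes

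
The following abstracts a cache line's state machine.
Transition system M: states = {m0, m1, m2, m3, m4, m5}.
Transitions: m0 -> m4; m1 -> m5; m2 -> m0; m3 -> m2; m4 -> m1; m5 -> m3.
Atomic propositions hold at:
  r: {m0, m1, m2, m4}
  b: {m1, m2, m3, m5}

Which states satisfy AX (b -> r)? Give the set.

{m0, m2, m3, m4}

Sat(b -> r) = {m0, m1, m2, m4}
Sat(AX (b -> r)) = {s : every successor in {m0, m1, m2, m4}} = {m0, m2, m3, m4}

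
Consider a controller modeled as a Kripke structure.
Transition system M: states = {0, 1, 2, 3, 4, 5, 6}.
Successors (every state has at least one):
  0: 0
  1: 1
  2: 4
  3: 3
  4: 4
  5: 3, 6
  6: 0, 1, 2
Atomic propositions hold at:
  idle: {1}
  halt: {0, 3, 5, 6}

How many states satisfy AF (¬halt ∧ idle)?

Sat(¬halt) = {1, 2, 4}
Sat(¬halt ∧ idle) = {1}
AF (¬halt ∧ idle): least fixpoint, start Z0 = {1}, add states with every successor in Z. Already a fixed point.
Sat(AF (¬halt ∧ idle)) = {1}
|Sat(AF (¬halt ∧ idle))| = |{1}| = 1.

1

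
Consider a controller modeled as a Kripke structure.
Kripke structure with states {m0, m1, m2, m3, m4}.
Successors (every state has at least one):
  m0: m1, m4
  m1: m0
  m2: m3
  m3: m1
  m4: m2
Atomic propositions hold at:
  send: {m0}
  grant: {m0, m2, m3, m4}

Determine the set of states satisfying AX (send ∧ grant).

{m1}

Sat(send ∧ grant) = {m0}
Sat(AX (send ∧ grant)) = {s : every successor in {m0}} = {m1}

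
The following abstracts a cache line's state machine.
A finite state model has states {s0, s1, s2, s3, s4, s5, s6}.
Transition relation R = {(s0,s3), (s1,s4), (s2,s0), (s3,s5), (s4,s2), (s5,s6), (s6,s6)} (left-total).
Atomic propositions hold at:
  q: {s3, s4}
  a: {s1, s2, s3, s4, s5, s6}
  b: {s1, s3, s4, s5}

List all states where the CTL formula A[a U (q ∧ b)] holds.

Sat(q ∧ b) = {s3, s4}
A[a U (q ∧ b)]: least fixpoint, start Z0 = Sat((q ∧ b)) = {s3, s4}, add states in Sat(a) with every successor in Z. Z1 = {s1, s3, s4}; fixed.
Sat(A[a U (q ∧ b)]) = {s1, s3, s4}

{s1, s3, s4}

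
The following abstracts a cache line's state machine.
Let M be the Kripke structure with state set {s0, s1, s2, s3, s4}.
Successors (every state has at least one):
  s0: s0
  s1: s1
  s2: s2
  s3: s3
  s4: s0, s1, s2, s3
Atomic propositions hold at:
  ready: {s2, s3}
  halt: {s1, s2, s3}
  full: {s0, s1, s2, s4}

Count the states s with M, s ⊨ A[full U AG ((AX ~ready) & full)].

2

Sat(~ready) = {s0, s1, s4}
Sat(AX ~ready) = {s : every successor in {s0, s1, s4}} = {s0, s1}
Sat((AX ~ready) & full) = {s0, s1}
AG ((AX ~ready) & full): greatest fixpoint, start Z0 = {s0, s1}, keep only states in Sat with every successor in Z. Already a fixed point.
Sat(AG ((AX ~ready) & full)) = {s0, s1}
A[full U AG ((AX ~ready) & full)]: least fixpoint, start Z0 = Sat(AG ((AX ~ready) & full)) = {s0, s1}, add states in Sat(full) with every successor in Z. Already a fixed point.
Sat(A[full U AG ((AX ~ready) & full)]) = {s0, s1}
|Sat(A[full U AG ((AX ~ready) & full)])| = |{s0, s1}| = 2.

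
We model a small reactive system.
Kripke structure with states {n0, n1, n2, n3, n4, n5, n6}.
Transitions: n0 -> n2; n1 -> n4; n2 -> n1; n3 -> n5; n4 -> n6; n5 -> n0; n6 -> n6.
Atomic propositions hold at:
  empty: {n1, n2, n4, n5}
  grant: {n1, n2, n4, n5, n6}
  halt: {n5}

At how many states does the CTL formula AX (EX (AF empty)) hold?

4

AF empty: least fixpoint, start Z0 = {n1, n2, n4, n5}, add states with every successor in Z. Z1 = {n0, n1, n2, n3, n4, n5}; fixed.
Sat(AF empty) = {n0, n1, n2, n3, n4, n5}
Sat(EX (AF empty)) = {s : some successor in {n0, n1, n2, n3, n4, n5}} = {n0, n1, n2, n3, n5}
Sat(AX (EX (AF empty))) = {s : every successor in {n0, n1, n2, n3, n5}} = {n0, n2, n3, n5}
|Sat(AX (EX (AF empty)))| = |{n0, n2, n3, n5}| = 4.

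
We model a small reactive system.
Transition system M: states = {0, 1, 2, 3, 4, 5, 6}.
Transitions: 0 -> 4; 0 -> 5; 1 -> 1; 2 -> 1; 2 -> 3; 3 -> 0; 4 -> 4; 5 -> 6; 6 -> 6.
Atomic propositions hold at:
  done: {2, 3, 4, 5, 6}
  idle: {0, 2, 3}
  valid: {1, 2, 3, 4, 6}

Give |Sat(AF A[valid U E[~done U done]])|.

Sat(~done) = {0, 1}
E[~done U done]: least fixpoint, start Z0 = Sat(done) = {2, 3, 4, 5, 6}, add states in Sat(~done) with some successor in Z. Z1 = {0, 2, 3, 4, 5, 6}; fixed.
Sat(E[~done U done]) = {0, 2, 3, 4, 5, 6}
A[valid U E[~done U done]]: least fixpoint, start Z0 = Sat(E[~done U done]) = {0, 2, 3, 4, 5, 6}, add states in Sat(valid) with every successor in Z. Already a fixed point.
Sat(A[valid U E[~done U done]]) = {0, 2, 3, 4, 5, 6}
AF A[valid U E[~done U done]]: least fixpoint, start Z0 = {0, 2, 3, 4, 5, 6}, add states with every successor in Z. Already a fixed point.
Sat(AF A[valid U E[~done U done]]) = {0, 2, 3, 4, 5, 6}
|Sat(AF A[valid U E[~done U done]])| = |{0, 2, 3, 4, 5, 6}| = 6.

6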